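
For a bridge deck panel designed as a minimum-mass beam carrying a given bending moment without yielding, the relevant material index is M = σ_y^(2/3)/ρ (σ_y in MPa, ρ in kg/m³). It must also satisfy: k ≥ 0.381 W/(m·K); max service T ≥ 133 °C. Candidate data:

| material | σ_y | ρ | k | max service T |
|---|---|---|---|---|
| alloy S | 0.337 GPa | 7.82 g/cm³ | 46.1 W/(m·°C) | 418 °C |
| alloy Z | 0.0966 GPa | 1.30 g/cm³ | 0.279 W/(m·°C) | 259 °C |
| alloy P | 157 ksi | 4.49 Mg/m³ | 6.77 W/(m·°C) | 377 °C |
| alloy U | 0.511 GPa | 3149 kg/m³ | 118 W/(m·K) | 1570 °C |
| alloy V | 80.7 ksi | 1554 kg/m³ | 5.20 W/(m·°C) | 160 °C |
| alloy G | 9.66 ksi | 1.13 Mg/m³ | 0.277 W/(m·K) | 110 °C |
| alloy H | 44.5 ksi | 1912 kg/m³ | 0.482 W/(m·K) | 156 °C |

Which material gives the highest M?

Screen on constraints: k ≥ 0.381 W/(m·K); max service T ≥ 133 °C. Survivors: alloy S, alloy P, alloy U, alloy V, alloy H.
Normalizing units and computing the index:
  alloy S: σ_y = 337.0 MPa, ρ = 7820 kg/m³
  alloy P: σ_y = 1082 MPa, ρ = 4490 kg/m³
  alloy U: σ_y = 511.0 MPa, ρ = 3149 kg/m³
  alloy V: σ_y = 556.4 MPa, ρ = 1554 kg/m³
  alloy H: σ_y = 306.8 MPa, ρ = 1912 kg/m³
  alloy V: M = 43.5×10⁻³
  alloy H: M = 23.8×10⁻³
  alloy P: M = 23.5×10⁻³
  alloy U: M = 20.3×10⁻³
  alloy S: M = 6.19×10⁻³
Alloy V has the largest M.

alloy V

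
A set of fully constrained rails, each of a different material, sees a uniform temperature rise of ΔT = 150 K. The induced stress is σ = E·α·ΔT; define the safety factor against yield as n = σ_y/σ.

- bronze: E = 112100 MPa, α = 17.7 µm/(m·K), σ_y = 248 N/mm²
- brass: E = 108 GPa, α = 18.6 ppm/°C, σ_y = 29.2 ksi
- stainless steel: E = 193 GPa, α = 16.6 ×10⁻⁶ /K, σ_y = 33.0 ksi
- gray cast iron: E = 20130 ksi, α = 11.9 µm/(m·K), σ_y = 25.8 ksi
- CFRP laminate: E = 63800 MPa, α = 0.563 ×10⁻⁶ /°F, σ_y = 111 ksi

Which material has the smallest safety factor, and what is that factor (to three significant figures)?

In consistent units (E in GPa, α in ×10⁻⁶/K, σ_y in MPa):
  bronze: E = 112.1, α = 17.7, σ_y = 248.0 → σ = 298 MPa, n = 0.833
  brass: E = 108.0, α = 18.6, σ_y = 201.3 → σ = 301 MPa, n = 0.668
  stainless steel: E = 193.0, α = 16.6, σ_y = 227.5 → σ = 481 MPa, n = 0.473
  gray cast iron: E = 138.8, α = 11.9, σ_y = 177.9 → σ = 248 MPa, n = 0.718
  CFRP laminate: E = 63.80, α = 1.01, σ_y = 765.3 → σ = 9.70 MPa, n = 78.9
Smallest n: stainless steel with n = 0.473.

stainless steel, n = 0.473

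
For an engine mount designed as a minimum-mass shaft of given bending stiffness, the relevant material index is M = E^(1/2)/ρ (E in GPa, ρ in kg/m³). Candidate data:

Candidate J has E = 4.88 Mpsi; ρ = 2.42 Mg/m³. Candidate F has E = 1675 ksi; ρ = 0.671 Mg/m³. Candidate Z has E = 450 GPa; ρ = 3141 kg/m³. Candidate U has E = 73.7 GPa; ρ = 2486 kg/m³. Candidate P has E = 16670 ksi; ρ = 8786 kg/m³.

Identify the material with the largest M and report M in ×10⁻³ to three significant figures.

Convert each candidate to consistent units, then evaluate M:
  candidate J: E = 33.65 GPa, ρ = 2420 kg/m³
  candidate F: E = 11.55 GPa, ρ = 671.0 kg/m³
  candidate Z: E = 450.0 GPa, ρ = 3141 kg/m³
  candidate U: E = 73.70 GPa, ρ = 2486 kg/m³
  candidate P: E = 114.9 GPa, ρ = 8786 kg/m³
  candidate Z: M = 6.75×10⁻³
  candidate F: M = 5.06×10⁻³
  candidate U: M = 3.45×10⁻³
  candidate J: M = 2.40×10⁻³
  candidate P: M = 1.22×10⁻³
Candidate Z has the largest M.

candidate Z, M = 6.75×10⁻³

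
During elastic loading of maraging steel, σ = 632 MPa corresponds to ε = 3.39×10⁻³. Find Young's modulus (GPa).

E = σ/ε = 632 MPa / 3.39×10⁻³ = 186400 MPa = 186 GPa.

186 GPa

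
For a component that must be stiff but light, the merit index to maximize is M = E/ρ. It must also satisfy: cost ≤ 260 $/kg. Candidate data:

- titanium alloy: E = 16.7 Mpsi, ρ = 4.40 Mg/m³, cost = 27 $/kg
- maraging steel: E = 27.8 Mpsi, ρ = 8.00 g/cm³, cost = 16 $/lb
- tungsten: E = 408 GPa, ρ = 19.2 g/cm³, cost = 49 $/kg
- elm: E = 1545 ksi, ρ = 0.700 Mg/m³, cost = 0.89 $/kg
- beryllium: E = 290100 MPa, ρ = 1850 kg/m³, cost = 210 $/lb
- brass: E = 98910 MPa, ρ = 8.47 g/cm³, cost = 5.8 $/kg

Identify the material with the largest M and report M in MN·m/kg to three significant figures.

Screen on constraints: cost ≤ 260 $/kg. Survivors: titanium alloy, maraging steel, tungsten, elm, brass.
Putting every candidate on a common basis:
  titanium alloy: E = 115.1 GPa, ρ = 4400 kg/m³
  maraging steel: E = 191.7 GPa, ρ = 8000 kg/m³
  tungsten: E = 408.0 GPa, ρ = 19200 kg/m³
  elm: E = 10.65 GPa, ρ = 700.0 kg/m³
  brass: E = 98.91 GPa, ρ = 8470 kg/m³
  titanium alloy: M = 26.2 MN·m/kg
  maraging steel: M = 24.0 MN·m/kg
  tungsten: M = 21.2 MN·m/kg
  elm: M = 15.2 MN·m/kg
  brass: M = 11.7 MN·m/kg
Titanium alloy has the largest M.

titanium alloy, M = 26.2 MN·m/kg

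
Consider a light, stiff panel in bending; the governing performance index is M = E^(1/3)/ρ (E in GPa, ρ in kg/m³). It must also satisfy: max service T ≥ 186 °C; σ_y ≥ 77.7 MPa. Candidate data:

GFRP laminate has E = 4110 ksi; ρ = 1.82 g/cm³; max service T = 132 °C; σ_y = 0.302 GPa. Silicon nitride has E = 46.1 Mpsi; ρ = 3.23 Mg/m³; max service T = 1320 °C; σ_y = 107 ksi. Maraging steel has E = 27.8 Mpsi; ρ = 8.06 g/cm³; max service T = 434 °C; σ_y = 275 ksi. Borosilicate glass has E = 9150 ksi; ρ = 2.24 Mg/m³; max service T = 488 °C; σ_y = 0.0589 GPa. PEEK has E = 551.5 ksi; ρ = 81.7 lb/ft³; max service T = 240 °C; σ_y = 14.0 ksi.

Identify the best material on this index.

silicon nitride

Screen on constraints: max service T ≥ 186 °C; σ_y ≥ 77.7 MPa. Survivors: silicon nitride, maraging steel, PEEK.
Normalizing units and computing the index:
  silicon nitride: E = 317.8 GPa, ρ = 3230 kg/m³
  maraging steel: E = 191.7 GPa, ρ = 8060 kg/m³
  PEEK: E = 3.802 GPa, ρ = 1309 kg/m³
  silicon nitride: M = 2.11×10⁻³
  PEEK: M = 1.19×10⁻³
  maraging steel: M = 0.715×10⁻³
The maximum is for silicon nitride.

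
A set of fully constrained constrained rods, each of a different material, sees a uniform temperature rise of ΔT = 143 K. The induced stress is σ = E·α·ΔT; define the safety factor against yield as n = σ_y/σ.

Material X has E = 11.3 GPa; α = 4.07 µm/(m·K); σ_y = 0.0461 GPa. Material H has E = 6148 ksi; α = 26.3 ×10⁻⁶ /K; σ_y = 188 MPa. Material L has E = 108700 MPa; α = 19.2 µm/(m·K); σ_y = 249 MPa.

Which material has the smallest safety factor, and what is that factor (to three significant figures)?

material L, n = 0.834

Per material, after unit conversion:
  material X: E = 11.30, α = 4.07, σ_y = 46.10 → σ = 6.58 MPa, n = 7.01
  material H: E = 42.39, α = 26.3, σ_y = 188.0 → σ = 159 MPa, n = 1.18
  material L: E = 108.7, α = 19.2, σ_y = 249.0 → σ = 298 MPa, n = 0.834
The minimum is material L at n = 0.834.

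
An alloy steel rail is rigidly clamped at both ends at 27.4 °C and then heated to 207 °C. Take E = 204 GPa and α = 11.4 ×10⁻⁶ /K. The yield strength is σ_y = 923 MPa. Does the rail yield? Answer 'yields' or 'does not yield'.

does not yield

ΔT = 179.6 K. Constrained thermal stress σ = E·α·ΔT = 204.0×10³ MPa × 11.4×10⁻⁶ × 179.6 = 418 MPa (compressive).
Compare to σ_y = 923 MPa: σ < σ_y, so it does not yield.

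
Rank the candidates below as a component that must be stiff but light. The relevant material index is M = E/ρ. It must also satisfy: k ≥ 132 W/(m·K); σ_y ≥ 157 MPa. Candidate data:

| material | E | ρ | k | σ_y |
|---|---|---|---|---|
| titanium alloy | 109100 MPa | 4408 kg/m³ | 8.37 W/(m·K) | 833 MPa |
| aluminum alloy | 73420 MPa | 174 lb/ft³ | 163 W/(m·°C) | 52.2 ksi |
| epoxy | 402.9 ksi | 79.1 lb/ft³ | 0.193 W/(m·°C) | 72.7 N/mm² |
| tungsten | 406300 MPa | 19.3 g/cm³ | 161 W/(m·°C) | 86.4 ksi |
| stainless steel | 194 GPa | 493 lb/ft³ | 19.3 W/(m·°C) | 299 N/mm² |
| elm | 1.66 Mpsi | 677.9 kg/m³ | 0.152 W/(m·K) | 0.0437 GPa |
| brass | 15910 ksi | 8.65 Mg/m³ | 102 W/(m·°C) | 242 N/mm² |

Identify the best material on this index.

Screen on constraints: k ≥ 132 W/(m·K); σ_y ≥ 157 MPa. Survivors: aluminum alloy, tungsten.
After converting to SI:
  aluminum alloy: E = 73.42 GPa, ρ = 2787 kg/m³
  tungsten: E = 406.3 GPa, ρ = 19300 kg/m³
  aluminum alloy: M = 26.3 MN·m/kg
  tungsten: M = 21.1 MN·m/kg
The maximum is for aluminum alloy.

aluminum alloy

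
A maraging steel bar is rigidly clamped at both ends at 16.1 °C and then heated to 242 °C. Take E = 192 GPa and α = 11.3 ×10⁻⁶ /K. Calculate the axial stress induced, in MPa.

ΔT = 225.9 K. Constrained thermal stress σ = E·α·ΔT = 192.0×10³ MPa × 11.3×10⁻⁶ × 225.9 = 490 MPa (compressive).

490 MPa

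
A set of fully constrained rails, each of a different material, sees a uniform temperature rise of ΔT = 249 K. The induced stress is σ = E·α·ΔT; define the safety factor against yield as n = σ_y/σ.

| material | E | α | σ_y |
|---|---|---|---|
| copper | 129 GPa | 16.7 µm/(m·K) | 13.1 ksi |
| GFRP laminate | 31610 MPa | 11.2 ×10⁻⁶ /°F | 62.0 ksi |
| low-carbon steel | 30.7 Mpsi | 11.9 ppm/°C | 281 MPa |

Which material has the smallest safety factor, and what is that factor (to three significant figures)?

copper, n = 0.168

With everything in SI (GPa, ×10⁻⁶/K, MPa):
  copper: E = 129.0, α = 16.7, σ_y = 90.32 → σ = 536 MPa, n = 0.168
  GFRP laminate: E = 31.61, α = 20.2, σ_y = 427.5 → σ = 159 MPa, n = 2.69
  low-carbon steel: E = 211.7, α = 11.9, σ_y = 281.0 → σ = 627 MPa, n = 0.448
The minimum is copper at n = 0.168.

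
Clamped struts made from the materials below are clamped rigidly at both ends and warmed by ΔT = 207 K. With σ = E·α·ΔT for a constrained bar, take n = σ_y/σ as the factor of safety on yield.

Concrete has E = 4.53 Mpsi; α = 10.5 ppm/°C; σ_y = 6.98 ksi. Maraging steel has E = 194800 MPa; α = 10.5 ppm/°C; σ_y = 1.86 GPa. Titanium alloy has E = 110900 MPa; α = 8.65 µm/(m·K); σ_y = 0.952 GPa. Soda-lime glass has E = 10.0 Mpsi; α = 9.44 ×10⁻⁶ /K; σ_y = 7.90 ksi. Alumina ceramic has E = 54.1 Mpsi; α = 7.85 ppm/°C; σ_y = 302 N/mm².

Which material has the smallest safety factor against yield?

Converting E to GPa, α to ×10⁻⁶/K, σ_y to MPa, then σ and n for each:
  concrete: E = 31.23, α = 10.5, σ_y = 48.13 → σ = 67.9 MPa, n = 0.709
  maraging steel: E = 194.8, α = 10.5, σ_y = 1860 → σ = 423 MPa, n = 4.39
  titanium alloy: E = 110.9, α = 8.65, σ_y = 952.0 → σ = 199 MPa, n = 4.79
  soda-lime glass: E = 68.95, α = 9.44, σ_y = 54.47 → σ = 135 MPa, n = 0.404
  alumina ceramic: E = 373.0, α = 7.85, σ_y = 302.0 → σ = 606 MPa, n = 0.498
The minimum is soda-lime glass at n = 0.404.

soda-lime glass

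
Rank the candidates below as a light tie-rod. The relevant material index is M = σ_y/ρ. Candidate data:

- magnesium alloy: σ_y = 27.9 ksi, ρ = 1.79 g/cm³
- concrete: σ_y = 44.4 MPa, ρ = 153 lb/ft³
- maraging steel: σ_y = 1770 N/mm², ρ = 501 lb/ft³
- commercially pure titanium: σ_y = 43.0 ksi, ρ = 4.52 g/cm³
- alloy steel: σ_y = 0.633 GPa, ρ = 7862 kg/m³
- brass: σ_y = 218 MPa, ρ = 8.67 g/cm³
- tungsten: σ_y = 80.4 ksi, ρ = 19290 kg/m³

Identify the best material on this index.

maraging steel

After converting to SI:
  magnesium alloy: σ_y = 192.4 MPa, ρ = 1790 kg/m³
  concrete: σ_y = 44.40 MPa, ρ = 2451 kg/m³
  maraging steel: σ_y = 1770 MPa, ρ = 8025 kg/m³
  commercially pure titanium: σ_y = 296.5 MPa, ρ = 4520 kg/m³
  alloy steel: σ_y = 633.0 MPa, ρ = 7862 kg/m³
  brass: σ_y = 218.0 MPa, ρ = 8670 kg/m³
  tungsten: σ_y = 554.3 MPa, ρ = 19290 kg/m³
  maraging steel: M = 221 kN·m/kg
  magnesium alloy: M = 107 kN·m/kg
  alloy steel: M = 80.5 kN·m/kg
  commercially pure titanium: M = 65.6 kN·m/kg
  tungsten: M = 28.7 kN·m/kg
  brass: M = 25.1 kN·m/kg
  concrete: M = 18.1 kN·m/kg
Maraging steel has the largest M.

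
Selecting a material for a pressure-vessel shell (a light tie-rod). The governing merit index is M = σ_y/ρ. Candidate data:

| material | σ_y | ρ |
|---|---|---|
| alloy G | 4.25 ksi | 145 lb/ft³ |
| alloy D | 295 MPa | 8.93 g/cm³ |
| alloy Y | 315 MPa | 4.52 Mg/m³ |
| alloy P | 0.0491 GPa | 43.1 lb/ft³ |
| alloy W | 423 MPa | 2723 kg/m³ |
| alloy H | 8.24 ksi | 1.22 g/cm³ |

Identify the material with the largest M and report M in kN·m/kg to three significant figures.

alloy W, M = 155 kN·m/kg

Normalizing units and computing the index:
  alloy G: σ_y = 29.30 MPa, ρ = 2323 kg/m³
  alloy D: σ_y = 295.0 MPa, ρ = 8930 kg/m³
  alloy Y: σ_y = 315.0 MPa, ρ = 4520 kg/m³
  alloy P: σ_y = 49.10 MPa, ρ = 690.4 kg/m³
  alloy W: σ_y = 423.0 MPa, ρ = 2723 kg/m³
  alloy H: σ_y = 56.81 MPa, ρ = 1220 kg/m³
  alloy W: M = 155 kN·m/kg
  alloy P: M = 71.1 kN·m/kg
  alloy Y: M = 69.7 kN·m/kg
  alloy H: M = 46.6 kN·m/kg
  alloy D: M = 33.0 kN·m/kg
  alloy G: M = 12.6 kN·m/kg
Alloy W has the largest M.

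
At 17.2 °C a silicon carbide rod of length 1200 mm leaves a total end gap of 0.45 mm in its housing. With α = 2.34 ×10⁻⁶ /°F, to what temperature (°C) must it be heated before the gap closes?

α = 2.34×10⁻⁶/°F × 9/5 = 4.21×10⁻⁶/K.
α·L₀·ΔT = 0.45 mm ⇒ ΔT = 0.45 / (4.21×10⁻⁶ × 1200.0) = 89.03 K.
T = 17.2 + 89.03 = 106.2 °C.

106 °C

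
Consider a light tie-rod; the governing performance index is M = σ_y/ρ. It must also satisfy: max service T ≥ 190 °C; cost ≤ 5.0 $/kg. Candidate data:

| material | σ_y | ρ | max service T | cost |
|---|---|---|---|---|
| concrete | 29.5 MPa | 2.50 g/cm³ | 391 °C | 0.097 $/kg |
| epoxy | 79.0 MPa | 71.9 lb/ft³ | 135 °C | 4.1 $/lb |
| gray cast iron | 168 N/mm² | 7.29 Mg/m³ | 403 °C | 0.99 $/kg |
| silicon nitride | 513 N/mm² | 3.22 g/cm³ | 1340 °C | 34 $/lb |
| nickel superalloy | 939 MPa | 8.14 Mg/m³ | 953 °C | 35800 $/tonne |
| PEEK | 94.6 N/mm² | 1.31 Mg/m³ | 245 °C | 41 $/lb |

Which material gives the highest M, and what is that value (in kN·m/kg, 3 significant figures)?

Screen on constraints: max service T ≥ 190 °C; cost ≤ 5.0 $/kg. Survivors: concrete, gray cast iron.
Putting every candidate on a common basis:
  concrete: σ_y = 29.50 MPa, ρ = 2500 kg/m³
  gray cast iron: σ_y = 168.0 MPa, ρ = 7290 kg/m³
  gray cast iron: M = 23.0 kN·m/kg
  concrete: M = 11.8 kN·m/kg
Gray cast iron ranks first.

gray cast iron, M = 23.0 kN·m/kg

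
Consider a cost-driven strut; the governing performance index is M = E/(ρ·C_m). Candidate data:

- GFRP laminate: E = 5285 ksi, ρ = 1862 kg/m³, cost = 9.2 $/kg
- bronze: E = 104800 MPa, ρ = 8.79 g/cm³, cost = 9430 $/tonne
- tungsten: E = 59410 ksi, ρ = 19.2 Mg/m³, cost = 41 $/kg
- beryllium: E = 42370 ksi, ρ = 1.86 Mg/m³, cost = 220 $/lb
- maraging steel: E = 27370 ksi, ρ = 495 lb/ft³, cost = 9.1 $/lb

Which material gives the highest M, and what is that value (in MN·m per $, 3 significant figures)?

GFRP laminate, M = 2.13 MN·m per $

After converting to SI:
  GFRP laminate: E = 36.44 GPa, ρ = 1862 kg/m³, cost = 9.200 $/kg
  bronze: E = 104.8 GPa, ρ = 8790 kg/m³, cost = 9.430 $/kg
  tungsten: E = 409.6 GPa, ρ = 19200 kg/m³, cost = 41.00 $/kg
  beryllium: E = 292.1 GPa, ρ = 1860 kg/m³, cost = 485.0 $/kg
  maraging steel: E = 188.7 GPa, ρ = 7929 kg/m³, cost = 20.06 $/kg
  GFRP laminate: M = 2.13 MN·m per $
  bronze: M = 1.26 MN·m per $
  maraging steel: M = 1.19 MN·m per $
  tungsten: M = 0.520 MN·m per $
  beryllium: M = 0.324 MN·m per $
The maximum is for GFRP laminate.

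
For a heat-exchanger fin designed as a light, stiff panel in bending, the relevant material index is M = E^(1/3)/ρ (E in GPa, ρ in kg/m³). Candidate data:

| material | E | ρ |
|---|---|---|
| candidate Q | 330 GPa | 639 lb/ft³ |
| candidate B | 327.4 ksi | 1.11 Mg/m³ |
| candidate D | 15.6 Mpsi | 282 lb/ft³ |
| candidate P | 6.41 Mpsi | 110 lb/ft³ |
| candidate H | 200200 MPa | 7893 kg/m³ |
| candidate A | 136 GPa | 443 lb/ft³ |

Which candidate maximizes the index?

In SI units:
  candidate Q: E = 330.0 GPa, ρ = 10240 kg/m³
  candidate B: E = 2.257 GPa, ρ = 1110 kg/m³
  candidate D: E = 107.6 GPa, ρ = 4517 kg/m³
  candidate P: E = 44.20 GPa, ρ = 1762 kg/m³
  candidate H: E = 200.2 GPa, ρ = 7893 kg/m³
  candidate A: E = 136.0 GPa, ρ = 7096 kg/m³
  candidate P: M = 2.01×10⁻³
  candidate B: M = 1.18×10⁻³
  candidate D: M = 1.05×10⁻³
  candidate H: M = 0.741×10⁻³
  candidate A: M = 0.725×10⁻³
  candidate Q: M = 0.675×10⁻³
Candidate P has the largest M.

candidate P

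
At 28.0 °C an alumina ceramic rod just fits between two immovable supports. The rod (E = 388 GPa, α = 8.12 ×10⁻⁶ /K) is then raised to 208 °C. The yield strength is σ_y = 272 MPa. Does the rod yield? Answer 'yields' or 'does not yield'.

yields

ΔT = 180.0 K. Constrained thermal stress σ = E·α·ΔT = 388.0×10³ MPa × 8.12×10⁻⁶ × 180.0 = 567 MPa (compressive).
Compare to σ_y = 272 MPa: σ ≥ σ_y, so it yields.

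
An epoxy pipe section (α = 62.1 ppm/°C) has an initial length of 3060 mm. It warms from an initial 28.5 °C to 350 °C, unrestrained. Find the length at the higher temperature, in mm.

3121.1 mm

ΔT = 350 − 28.5 = 321.5 K.
ΔL = α·L₀·ΔT = 62.1×10⁻⁶ × 3060 mm × 321.5 K = 61.1 mm.
L = L₀ + ΔL = 3060 + 61.1 = 3121.1 mm.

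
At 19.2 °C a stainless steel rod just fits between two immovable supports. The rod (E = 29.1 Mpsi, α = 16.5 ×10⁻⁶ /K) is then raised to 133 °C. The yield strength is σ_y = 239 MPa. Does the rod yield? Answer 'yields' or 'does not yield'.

yields

E = 29.1 Mpsi = 200.6 GPa.
ΔT = 113.8 K. Constrained thermal stress σ = E·α·ΔT = 200.6×10³ MPa × 16.5×10⁻⁶ × 113.8 = 377 MPa (compressive).
Compare to σ_y = 239 MPa: σ ≥ σ_y, so it yields.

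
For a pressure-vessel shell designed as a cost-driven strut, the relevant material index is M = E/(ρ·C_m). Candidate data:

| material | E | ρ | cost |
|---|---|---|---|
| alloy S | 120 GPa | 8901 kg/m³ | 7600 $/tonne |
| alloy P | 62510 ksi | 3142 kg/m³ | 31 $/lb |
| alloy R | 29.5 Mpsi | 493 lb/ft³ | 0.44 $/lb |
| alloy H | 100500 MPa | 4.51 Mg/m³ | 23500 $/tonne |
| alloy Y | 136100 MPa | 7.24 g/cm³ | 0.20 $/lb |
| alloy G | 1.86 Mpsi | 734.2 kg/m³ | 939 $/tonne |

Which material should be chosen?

In SI units:
  alloy S: E = 120.0 GPa, ρ = 8901 kg/m³, cost = 7.600 $/kg
  alloy P: E = 431.0 GPa, ρ = 3142 kg/m³, cost = 68.34 $/kg
  alloy R: E = 203.4 GPa, ρ = 7897 kg/m³, cost = 0.9700 $/kg
  alloy H: E = 100.5 GPa, ρ = 4510 kg/m³, cost = 23.50 $/kg
  alloy Y: E = 136.1 GPa, ρ = 7240 kg/m³, cost = 0.4409 $/kg
  alloy G: E = 12.82 GPa, ρ = 734.2 kg/m³, cost = 0.9390 $/kg
  alloy Y: M = 42.6 MN·m per $
  alloy R: M = 26.6 MN·m per $
  alloy G: M = 18.6 MN·m per $
  alloy P: M = 2.01 MN·m per $
  alloy S: M = 1.77 MN·m per $
  alloy H: M = 0.948 MN·m per $
The maximum is for alloy Y.

alloy Y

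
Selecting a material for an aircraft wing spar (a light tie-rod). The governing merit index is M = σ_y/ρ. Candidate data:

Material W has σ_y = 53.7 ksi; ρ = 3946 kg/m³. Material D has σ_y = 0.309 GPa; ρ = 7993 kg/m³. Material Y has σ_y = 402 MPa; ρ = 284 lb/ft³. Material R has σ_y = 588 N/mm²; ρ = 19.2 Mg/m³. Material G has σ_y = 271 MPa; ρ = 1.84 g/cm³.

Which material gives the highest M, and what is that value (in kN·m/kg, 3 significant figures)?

material G, M = 147 kN·m/kg

Convert each candidate to consistent units, then evaluate M:
  material W: σ_y = 370.2 MPa, ρ = 3946 kg/m³
  material D: σ_y = 309.0 MPa, ρ = 7993 kg/m³
  material Y: σ_y = 402.0 MPa, ρ = 4549 kg/m³
  material R: σ_y = 588.0 MPa, ρ = 19200 kg/m³
  material G: σ_y = 271.0 MPa, ρ = 1840 kg/m³
  material G: M = 147 kN·m/kg
  material W: M = 93.8 kN·m/kg
  material Y: M = 88.4 kN·m/kg
  material D: M = 38.7 kN·m/kg
  material R: M = 30.6 kN·m/kg
Material G has the largest M.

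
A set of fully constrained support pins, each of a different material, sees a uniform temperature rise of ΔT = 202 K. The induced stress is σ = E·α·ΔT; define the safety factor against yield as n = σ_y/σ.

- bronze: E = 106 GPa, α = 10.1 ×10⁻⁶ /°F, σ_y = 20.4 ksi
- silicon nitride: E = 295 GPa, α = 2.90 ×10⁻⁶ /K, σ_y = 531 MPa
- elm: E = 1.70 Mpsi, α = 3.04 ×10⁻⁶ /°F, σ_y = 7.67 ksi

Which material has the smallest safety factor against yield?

With everything in SI (GPa, ×10⁻⁶/K, MPa):
  bronze: E = 106.0, α = 18.2, σ_y = 140.7 → σ = 389 MPa, n = 0.361
  silicon nitride: E = 295.0, α = 2.90, σ_y = 531.0 → σ = 173 MPa, n = 3.07
  elm: E = 11.72, α = 5.47, σ_y = 52.88 → σ = 13.0 MPa, n = 4.08
The minimum is bronze at n = 0.361.

bronze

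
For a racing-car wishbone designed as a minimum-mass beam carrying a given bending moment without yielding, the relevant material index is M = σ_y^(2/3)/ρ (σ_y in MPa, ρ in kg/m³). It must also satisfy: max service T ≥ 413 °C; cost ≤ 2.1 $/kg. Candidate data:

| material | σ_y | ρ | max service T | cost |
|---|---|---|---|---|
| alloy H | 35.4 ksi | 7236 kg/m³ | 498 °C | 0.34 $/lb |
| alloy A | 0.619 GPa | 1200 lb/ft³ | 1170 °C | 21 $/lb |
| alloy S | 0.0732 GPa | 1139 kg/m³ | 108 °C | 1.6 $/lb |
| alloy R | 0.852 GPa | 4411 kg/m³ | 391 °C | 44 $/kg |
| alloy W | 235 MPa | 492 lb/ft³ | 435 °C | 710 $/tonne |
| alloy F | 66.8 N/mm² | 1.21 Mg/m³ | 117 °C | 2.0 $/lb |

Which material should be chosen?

Screen on constraints: max service T ≥ 413 °C; cost ≤ 2.1 $/kg. Survivors: alloy H, alloy W.
Normalizing units and computing the index:
  alloy H: σ_y = 244.1 MPa, ρ = 7236 kg/m³
  alloy W: σ_y = 235.0 MPa, ρ = 7881 kg/m³
  alloy H: M = 5.40×10⁻³
  alloy W: M = 4.83×10⁻³
Alloy H ranks first.

alloy H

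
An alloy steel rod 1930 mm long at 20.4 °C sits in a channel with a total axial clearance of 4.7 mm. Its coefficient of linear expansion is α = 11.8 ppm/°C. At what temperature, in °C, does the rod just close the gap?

α·L₀·ΔT = 4.7 mm ⇒ ΔT = 4.7 / (11.8×10⁻⁶ × 1930.0) = 206.4 K.
T = 20.4 + 206.4 = 226.8 °C.

227 °C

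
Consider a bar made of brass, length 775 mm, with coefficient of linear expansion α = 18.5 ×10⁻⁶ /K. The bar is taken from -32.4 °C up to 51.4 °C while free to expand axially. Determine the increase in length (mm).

1.20 mm

ΔT = 51.4 − (-32.4) = 83.80 K.
ΔL = α·L₀·ΔT = 18.5×10⁻⁶ × 775 mm × 83.80 K = 1.20 mm.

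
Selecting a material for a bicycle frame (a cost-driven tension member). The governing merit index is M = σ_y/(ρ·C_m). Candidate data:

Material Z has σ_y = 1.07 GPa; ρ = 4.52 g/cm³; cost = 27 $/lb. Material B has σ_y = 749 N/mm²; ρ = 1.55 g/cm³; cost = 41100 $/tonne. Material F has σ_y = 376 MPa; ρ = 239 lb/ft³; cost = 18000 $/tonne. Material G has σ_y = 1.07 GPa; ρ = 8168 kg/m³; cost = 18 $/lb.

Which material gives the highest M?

Normalizing units and computing the index:
  material Z: σ_y = 1070 MPa, ρ = 4520 kg/m³, cost = 59.52 $/kg
  material B: σ_y = 749.0 MPa, ρ = 1550 kg/m³, cost = 41.10 $/kg
  material F: σ_y = 376.0 MPa, ρ = 3828 kg/m³, cost = 18.00 $/kg
  material G: σ_y = 1070 MPa, ρ = 8168 kg/m³, cost = 39.68 $/kg
  material B: M = 11.8 kN·m per $
  material F: M = 5.46 kN·m per $
  material Z: M = 3.98 kN·m per $
  material G: M = 3.30 kN·m per $
Highest index: material B.

material B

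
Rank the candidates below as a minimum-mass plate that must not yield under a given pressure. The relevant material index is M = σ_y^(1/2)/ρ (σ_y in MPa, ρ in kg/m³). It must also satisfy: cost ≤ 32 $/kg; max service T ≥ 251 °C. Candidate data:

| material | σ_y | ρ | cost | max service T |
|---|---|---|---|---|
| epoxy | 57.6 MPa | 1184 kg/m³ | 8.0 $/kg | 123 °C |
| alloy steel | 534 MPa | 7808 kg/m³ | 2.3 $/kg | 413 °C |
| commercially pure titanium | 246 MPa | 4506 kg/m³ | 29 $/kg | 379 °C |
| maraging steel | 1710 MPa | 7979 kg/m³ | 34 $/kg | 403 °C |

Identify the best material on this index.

Screen on constraints: cost ≤ 32 $/kg; max service T ≥ 251 °C. Survivors: alloy steel, commercially pure titanium.
Evaluate M for each candidate:
  commercially pure titanium: M = 3.48×10⁻³
  alloy steel: M = 2.96×10⁻³
Commercially pure titanium has the largest M.

commercially pure titanium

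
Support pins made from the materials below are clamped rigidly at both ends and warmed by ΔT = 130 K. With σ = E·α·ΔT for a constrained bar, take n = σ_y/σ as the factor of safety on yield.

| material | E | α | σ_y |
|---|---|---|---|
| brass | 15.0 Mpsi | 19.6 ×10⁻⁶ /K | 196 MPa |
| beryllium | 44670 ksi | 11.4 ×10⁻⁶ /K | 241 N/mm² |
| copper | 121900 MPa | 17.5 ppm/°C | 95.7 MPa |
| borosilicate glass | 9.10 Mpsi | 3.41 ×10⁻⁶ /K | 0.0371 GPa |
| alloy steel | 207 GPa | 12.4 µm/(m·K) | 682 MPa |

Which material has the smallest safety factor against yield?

In consistent units (E in GPa, α in ×10⁻⁶/K, σ_y in MPa):
  brass: E = 103.4, α = 19.6, σ_y = 196.0 → σ = 264 MPa, n = 0.744
  beryllium: E = 308.0, α = 11.4, σ_y = 241.0 → σ = 456 MPa, n = 0.528
  copper: E = 121.9, α = 17.5, σ_y = 95.70 → σ = 277 MPa, n = 0.345
  borosilicate glass: E = 62.74, α = 3.41, σ_y = 37.10 → σ = 27.8 MPa, n = 1.33
  alloy steel: E = 207.0, α = 12.4, σ_y = 682.0 → σ = 334 MPa, n = 2.04
Copper has the lowest safety factor, n = 0.345.

copper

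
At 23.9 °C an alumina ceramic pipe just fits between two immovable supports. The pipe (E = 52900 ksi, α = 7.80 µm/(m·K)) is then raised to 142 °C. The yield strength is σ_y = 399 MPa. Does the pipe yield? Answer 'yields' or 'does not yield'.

E = 52900 ksi = 364.7 GPa.
ΔT = 118.1 K. Constrained thermal stress σ = E·α·ΔT = 364.7×10³ MPa × 7.80×10⁻⁶ × 118.1 = 336 MPa (compressive).
Compare to σ_y = 399 MPa: σ < σ_y, so it does not yield.

does not yield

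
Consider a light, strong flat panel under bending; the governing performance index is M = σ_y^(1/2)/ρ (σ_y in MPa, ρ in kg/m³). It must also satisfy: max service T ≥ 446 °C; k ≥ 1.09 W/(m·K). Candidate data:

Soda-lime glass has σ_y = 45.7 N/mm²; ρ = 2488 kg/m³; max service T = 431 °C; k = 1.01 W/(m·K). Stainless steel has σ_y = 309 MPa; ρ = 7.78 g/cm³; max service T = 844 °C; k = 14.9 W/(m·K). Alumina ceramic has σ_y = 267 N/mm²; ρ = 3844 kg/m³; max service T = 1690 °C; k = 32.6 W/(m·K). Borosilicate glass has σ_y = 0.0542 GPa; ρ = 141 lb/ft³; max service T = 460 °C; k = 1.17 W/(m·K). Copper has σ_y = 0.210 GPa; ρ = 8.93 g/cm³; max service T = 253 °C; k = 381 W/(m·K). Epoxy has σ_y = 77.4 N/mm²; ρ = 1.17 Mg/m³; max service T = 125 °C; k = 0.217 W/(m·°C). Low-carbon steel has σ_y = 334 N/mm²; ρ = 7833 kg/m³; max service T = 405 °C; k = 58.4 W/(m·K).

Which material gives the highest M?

Screen on constraints: max service T ≥ 446 °C; k ≥ 1.09 W/(m·K). Survivors: stainless steel, alumina ceramic, borosilicate glass.
Normalizing units and computing the index:
  stainless steel: σ_y = 309.0 MPa, ρ = 7780 kg/m³
  alumina ceramic: σ_y = 267.0 MPa, ρ = 3844 kg/m³
  borosilicate glass: σ_y = 54.20 MPa, ρ = 2259 kg/m³
  alumina ceramic: M = 4.25×10⁻³
  borosilicate glass: M = 3.26×10⁻³
  stainless steel: M = 2.26×10⁻³
Alumina ceramic ranks first.

alumina ceramic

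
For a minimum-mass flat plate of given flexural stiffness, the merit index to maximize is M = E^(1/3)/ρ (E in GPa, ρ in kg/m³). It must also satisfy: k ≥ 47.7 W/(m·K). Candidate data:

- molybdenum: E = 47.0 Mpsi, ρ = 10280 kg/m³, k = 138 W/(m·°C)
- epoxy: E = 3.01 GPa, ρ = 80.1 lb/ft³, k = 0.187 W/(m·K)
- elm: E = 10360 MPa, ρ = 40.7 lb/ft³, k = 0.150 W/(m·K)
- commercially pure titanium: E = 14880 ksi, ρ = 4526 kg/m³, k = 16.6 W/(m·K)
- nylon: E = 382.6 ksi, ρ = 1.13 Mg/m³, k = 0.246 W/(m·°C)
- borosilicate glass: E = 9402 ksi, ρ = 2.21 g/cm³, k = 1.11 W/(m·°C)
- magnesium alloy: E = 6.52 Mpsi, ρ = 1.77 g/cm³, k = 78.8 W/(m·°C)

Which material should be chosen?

magnesium alloy

Screen on constraints: k ≥ 47.7 W/(m·K). Survivors: molybdenum, magnesium alloy.
Normalizing units and computing the index:
  molybdenum: E = 324.1 GPa, ρ = 10280 kg/m³
  magnesium alloy: E = 44.95 GPa, ρ = 1770 kg/m³
  magnesium alloy: M = 2.01×10⁻³
  molybdenum: M = 0.668×10⁻³
Magnesium alloy ranks first.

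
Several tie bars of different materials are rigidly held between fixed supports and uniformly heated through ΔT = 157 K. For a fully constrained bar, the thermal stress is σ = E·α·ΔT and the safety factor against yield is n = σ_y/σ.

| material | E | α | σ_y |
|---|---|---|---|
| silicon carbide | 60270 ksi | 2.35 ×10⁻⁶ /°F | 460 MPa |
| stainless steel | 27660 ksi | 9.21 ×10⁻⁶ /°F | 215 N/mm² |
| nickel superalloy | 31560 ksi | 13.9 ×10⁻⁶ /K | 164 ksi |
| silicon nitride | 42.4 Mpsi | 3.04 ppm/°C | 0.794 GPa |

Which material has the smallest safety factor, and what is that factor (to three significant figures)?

With everything in SI (GPa, ×10⁻⁶/K, MPa):
  silicon carbide: E = 415.5, α = 4.23, σ_y = 460.0 → σ = 276 MPa, n = 1.67
  stainless steel: E = 190.7, α = 16.6, σ_y = 215.0 → σ = 496 MPa, n = 0.433
  nickel superalloy: E = 217.6, α = 13.9, σ_y = 1131 → σ = 475 MPa, n = 2.38
  silicon nitride: E = 292.3, α = 3.04, σ_y = 794.0 → σ = 140 MPa, n = 5.69
Stainless steel has the lowest safety factor, n = 0.433.

stainless steel, n = 0.433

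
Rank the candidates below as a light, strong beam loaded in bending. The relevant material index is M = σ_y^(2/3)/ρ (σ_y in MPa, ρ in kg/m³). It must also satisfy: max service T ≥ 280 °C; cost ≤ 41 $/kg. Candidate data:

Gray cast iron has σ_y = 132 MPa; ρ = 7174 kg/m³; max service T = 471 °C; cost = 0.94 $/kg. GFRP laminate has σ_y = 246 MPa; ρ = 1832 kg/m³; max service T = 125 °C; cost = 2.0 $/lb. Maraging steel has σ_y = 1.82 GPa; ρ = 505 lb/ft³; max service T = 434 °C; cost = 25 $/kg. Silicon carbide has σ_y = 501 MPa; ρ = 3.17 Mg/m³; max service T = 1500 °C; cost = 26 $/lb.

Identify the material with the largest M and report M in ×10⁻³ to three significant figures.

Screen on constraints: max service T ≥ 280 °C; cost ≤ 41 $/kg. Survivors: gray cast iron, maraging steel.
In SI units:
  gray cast iron: σ_y = 132.0 MPa, ρ = 7174 kg/m³
  maraging steel: σ_y = 1820 MPa, ρ = 8089 kg/m³
  maraging steel: M = 18.4×10⁻³
  gray cast iron: M = 3.61×10⁻³
Highest index: maraging steel.

maraging steel, M = 18.4×10⁻³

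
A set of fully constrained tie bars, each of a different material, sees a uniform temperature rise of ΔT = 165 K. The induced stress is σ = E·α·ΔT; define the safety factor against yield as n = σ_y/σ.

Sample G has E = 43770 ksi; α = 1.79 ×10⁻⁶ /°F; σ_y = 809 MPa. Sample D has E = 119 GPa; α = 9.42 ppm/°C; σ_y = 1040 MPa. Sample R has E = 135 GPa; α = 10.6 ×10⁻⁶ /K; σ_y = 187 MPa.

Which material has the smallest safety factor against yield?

sample R

Converting E to GPa, α to ×10⁻⁶/K, σ_y to MPa, then σ and n for each:
  sample G: E = 301.8, α = 3.22, σ_y = 809.0 → σ = 160 MPa, n = 5.04
  sample D: E = 119.0, α = 9.42, σ_y = 1040 → σ = 185 MPa, n = 5.62
  sample R: E = 135.0, α = 10.6, σ_y = 187.0 → σ = 236 MPa, n = 0.792
Sample R has the lowest safety factor, n = 0.792.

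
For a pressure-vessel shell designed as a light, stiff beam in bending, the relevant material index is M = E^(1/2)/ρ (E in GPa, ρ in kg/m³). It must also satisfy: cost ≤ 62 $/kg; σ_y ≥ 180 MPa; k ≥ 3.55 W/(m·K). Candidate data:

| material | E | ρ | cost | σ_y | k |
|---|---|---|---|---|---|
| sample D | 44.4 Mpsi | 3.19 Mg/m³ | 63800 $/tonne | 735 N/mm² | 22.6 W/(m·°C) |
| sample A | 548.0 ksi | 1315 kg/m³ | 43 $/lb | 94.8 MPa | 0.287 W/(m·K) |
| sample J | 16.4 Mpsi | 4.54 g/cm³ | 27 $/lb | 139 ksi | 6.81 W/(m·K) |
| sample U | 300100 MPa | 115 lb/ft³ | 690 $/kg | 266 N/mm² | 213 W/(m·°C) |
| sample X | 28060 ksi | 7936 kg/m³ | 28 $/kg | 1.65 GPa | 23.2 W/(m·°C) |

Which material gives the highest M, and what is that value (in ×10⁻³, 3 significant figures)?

sample J, M = 2.34×10⁻³

Screen on constraints: cost ≤ 62 $/kg; σ_y ≥ 180 MPa; k ≥ 3.55 W/(m·K). Survivors: sample J, sample X.
In SI units:
  sample J: E = 113.1 GPa, ρ = 4540 kg/m³
  sample X: E = 193.5 GPa, ρ = 7936 kg/m³
  sample J: M = 2.34×10⁻³
  sample X: M = 1.75×10⁻³
Sample J ranks first.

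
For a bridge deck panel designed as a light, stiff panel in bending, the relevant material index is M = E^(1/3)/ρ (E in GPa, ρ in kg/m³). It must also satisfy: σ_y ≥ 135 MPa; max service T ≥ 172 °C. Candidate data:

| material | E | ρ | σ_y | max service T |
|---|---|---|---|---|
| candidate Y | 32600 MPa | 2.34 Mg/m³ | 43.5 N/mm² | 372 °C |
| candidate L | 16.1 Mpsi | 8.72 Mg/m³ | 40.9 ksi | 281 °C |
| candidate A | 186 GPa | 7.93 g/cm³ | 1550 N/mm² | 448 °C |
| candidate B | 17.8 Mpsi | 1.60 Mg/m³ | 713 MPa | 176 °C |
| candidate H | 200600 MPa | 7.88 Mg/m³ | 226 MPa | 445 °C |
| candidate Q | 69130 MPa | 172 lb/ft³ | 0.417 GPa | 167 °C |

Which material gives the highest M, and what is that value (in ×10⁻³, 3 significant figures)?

Screen on constraints: σ_y ≥ 135 MPa; max service T ≥ 172 °C. Survivors: candidate L, candidate A, candidate B, candidate H.
In SI units:
  candidate L: E = 111.0 GPa, ρ = 8720 kg/m³
  candidate A: E = 186.0 GPa, ρ = 7930 kg/m³
  candidate B: E = 122.7 GPa, ρ = 1600 kg/m³
  candidate H: E = 200.6 GPa, ρ = 7880 kg/m³
  candidate B: M = 3.11×10⁻³
  candidate H: M = 0.743×10⁻³
  candidate A: M = 0.720×10⁻³
  candidate L: M = 0.551×10⁻³
Candidate B has the largest M.

candidate B, M = 3.11×10⁻³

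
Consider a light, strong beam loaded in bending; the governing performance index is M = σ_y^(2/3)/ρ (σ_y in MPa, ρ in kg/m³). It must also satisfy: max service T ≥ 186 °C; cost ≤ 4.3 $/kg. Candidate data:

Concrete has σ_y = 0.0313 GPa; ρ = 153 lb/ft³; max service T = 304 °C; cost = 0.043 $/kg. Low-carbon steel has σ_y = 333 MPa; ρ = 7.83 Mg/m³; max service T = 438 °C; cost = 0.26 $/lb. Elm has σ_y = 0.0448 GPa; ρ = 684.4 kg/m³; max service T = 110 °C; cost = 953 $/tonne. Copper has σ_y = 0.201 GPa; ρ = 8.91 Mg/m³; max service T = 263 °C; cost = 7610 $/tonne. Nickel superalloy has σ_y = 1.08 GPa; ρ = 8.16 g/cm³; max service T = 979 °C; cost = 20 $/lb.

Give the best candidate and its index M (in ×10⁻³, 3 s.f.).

low-carbon steel, M = 6.14×10⁻³

Screen on constraints: max service T ≥ 186 °C; cost ≤ 4.3 $/kg. Survivors: concrete, low-carbon steel.
Putting every candidate on a common basis:
  concrete: σ_y = 31.30 MPa, ρ = 2451 kg/m³
  low-carbon steel: σ_y = 333.0 MPa, ρ = 7830 kg/m³
  low-carbon steel: M = 6.14×10⁻³
  concrete: M = 4.05×10⁻³
Highest index: low-carbon steel.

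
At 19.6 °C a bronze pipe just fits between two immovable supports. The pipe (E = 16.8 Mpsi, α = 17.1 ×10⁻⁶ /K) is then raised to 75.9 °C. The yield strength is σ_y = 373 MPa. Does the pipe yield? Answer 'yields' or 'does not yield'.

does not yield

E = 16.8 Mpsi = 115.8 GPa.
ΔT = 56.30 K. Constrained thermal stress σ = E·α·ΔT = 115.8×10³ MPa × 17.1×10⁻⁶ × 56.30 = 112 MPa (compressive).
Compare to σ_y = 373 MPa: σ < σ_y, so it does not yield.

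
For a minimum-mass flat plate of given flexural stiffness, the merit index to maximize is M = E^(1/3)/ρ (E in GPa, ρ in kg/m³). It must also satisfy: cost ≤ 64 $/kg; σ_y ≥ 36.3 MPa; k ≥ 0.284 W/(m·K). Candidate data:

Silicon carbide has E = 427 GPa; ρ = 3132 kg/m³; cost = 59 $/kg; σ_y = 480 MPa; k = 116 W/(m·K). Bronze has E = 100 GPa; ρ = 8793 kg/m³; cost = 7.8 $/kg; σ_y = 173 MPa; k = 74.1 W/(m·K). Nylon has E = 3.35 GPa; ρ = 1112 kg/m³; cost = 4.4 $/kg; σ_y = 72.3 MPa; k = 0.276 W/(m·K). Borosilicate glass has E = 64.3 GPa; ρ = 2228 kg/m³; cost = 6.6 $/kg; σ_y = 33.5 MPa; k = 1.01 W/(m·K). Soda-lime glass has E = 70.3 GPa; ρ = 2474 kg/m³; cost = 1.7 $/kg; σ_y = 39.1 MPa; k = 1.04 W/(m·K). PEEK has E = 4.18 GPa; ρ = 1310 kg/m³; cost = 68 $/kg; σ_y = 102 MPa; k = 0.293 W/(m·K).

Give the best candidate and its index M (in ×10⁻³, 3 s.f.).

silicon carbide, M = 2.40×10⁻³

Screen on constraints: cost ≤ 64 $/kg; σ_y ≥ 36.3 MPa; k ≥ 0.284 W/(m·K). Survivors: silicon carbide, bronze, soda-lime glass.
Computing M directly (units already consistent):
  silicon carbide: M = 2.40×10⁻³
  soda-lime glass: M = 1.67×10⁻³
  bronze: M = 0.528×10⁻³
Silicon carbide ranks first.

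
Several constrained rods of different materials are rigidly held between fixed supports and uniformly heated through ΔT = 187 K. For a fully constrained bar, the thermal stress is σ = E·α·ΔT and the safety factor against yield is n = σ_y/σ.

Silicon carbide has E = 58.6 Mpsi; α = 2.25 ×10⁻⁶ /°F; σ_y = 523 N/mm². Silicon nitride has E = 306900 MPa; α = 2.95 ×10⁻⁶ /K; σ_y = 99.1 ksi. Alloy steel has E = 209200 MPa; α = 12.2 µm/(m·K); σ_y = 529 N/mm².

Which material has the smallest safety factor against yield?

alloy steel

In consistent units (E in GPa, α in ×10⁻⁶/K, σ_y in MPa):
  silicon carbide: E = 404.0, α = 4.05, σ_y = 523.0 → σ = 306 MPa, n = 1.71
  silicon nitride: E = 306.9, α = 2.95, σ_y = 683.3 → σ = 169 MPa, n = 4.04
  alloy steel: E = 209.2, α = 12.2, σ_y = 529.0 → σ = 477 MPa, n = 1.11
Smallest n: alloy steel with n = 1.11.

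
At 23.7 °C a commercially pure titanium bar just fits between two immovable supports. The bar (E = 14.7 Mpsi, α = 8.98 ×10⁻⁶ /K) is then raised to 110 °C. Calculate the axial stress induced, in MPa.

E = 14.7 Mpsi = 101.4 GPa.
ΔT = 86.30 K. Constrained thermal stress σ = E·α·ΔT = 101.4×10³ MPa × 8.98×10⁻⁶ × 86.30 = 78.5 MPa (compressive).

78.5 MPa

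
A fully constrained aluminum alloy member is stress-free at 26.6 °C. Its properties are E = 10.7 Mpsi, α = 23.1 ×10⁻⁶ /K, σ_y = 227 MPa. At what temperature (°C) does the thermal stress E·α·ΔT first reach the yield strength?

E = 10.7 Mpsi = 73.77 GPa.
E·α·ΔT = 227.0 MPa ⇒ ΔT = 227.0 / (73.77×10³ × 23.1×10⁻⁶) = 133.2 K.
T = 26.6 + 133.2 = 159.8 °C.

160 °C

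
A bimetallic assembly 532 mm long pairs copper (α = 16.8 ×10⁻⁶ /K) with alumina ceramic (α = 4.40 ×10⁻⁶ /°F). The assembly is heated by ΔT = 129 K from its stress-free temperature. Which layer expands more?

alumina ceramic: α = 4.40×10⁻⁶/°F × 9/5 = 7.92×10⁻⁶/K.
α(copper) = 16.8×10⁻⁶/K vs α(alumina ceramic) = 7.92×10⁻⁶/K.
Higher α expands more for the same ΔT: copper.

copper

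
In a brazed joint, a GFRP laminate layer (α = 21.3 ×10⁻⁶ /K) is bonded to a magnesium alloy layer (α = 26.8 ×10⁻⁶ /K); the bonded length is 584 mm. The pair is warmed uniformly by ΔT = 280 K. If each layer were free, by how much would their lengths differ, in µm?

899 µm

Δα = |21.3 − 26.8|×10⁻⁶/K = 5.50×10⁻⁶/K.
ΔL_mismatch = Δα·L·ΔT = 5.50×10⁻⁶ × 584.0 mm × 280.0 K = 899 µm.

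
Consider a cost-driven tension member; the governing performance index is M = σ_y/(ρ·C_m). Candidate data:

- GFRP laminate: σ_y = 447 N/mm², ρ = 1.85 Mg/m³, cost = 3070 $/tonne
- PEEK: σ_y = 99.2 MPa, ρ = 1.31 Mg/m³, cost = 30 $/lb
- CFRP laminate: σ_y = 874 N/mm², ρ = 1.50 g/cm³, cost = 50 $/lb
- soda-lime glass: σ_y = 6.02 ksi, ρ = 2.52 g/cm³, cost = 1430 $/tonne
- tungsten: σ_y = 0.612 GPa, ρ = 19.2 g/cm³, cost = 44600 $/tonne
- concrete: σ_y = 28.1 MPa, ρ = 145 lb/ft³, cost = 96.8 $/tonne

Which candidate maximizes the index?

concrete

Normalizing units and computing the index:
  GFRP laminate: σ_y = 447.0 MPa, ρ = 1850 kg/m³, cost = 3.070 $/kg
  PEEK: σ_y = 99.20 MPa, ρ = 1310 kg/m³, cost = 66.14 $/kg
  CFRP laminate: σ_y = 874.0 MPa, ρ = 1500 kg/m³, cost = 110.2 $/kg
  soda-lime glass: σ_y = 41.51 MPa, ρ = 2520 kg/m³, cost = 1.430 $/kg
  tungsten: σ_y = 612.0 MPa, ρ = 19200 kg/m³, cost = 44.60 $/kg
  concrete: σ_y = 28.10 MPa, ρ = 2323 kg/m³, cost = 0.09680 $/kg
  concrete: M = 125 kN·m per $
  GFRP laminate: M = 78.7 kN·m per $
  soda-lime glass: M = 11.5 kN·m per $
  CFRP laminate: M = 5.29 kN·m per $
  PEEK: M = 1.14 kN·m per $
  tungsten: M = 0.715 kN·m per $
Highest index: concrete.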